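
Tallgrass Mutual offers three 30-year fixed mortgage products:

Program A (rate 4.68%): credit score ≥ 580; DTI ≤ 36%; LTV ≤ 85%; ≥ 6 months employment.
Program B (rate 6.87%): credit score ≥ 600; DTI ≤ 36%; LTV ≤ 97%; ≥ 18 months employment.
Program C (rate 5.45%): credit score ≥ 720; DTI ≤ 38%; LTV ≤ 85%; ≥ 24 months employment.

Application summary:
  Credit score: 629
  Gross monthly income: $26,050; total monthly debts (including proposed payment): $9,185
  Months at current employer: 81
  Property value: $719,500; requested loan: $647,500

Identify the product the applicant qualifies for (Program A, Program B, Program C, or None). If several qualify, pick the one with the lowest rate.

DTI = 9,185/26,050 = 35.3%.
LTV = 647,500/719,500 = 90%.
Program A: score 629 ≥ 580; DTI 35.3% ≤ 36%; LTV 90% > 85%; employment 81 ≥ 6 mo → does not qualify.
Program B: score 629 ≥ 600; DTI 35.3% ≤ 36%; LTV 90% ≤ 97%; employment 81 ≥ 18 mo → qualifies.
Program C: score 629 < 720; DTI 35.3% ≤ 38%; LTV 90% > 85%; employment 81 ≥ 24 mo → does not qualify.

Program B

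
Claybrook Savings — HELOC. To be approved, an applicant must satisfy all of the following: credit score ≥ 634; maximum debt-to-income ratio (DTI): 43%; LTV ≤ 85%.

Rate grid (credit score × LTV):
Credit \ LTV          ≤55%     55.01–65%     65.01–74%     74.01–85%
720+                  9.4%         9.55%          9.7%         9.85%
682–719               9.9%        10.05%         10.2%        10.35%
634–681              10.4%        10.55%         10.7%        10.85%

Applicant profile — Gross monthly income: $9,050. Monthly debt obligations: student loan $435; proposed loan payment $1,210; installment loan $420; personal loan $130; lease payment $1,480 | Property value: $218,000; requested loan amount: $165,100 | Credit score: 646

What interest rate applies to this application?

Credit score 646 ≥ 634; Total monthly debts = (435 + 1,210 + 420 + 130 + 1,480) = 3,675. DTI: 3,675 ÷ 9,050 = 40.6%, within the 43% cap
LTV = 165,100/218,000 = 75.7% ≤ 85%
Credit 646 → row 634–681; LTV 75.7% → column 74.01–85%. Grid cell → 10.85%.

10.85%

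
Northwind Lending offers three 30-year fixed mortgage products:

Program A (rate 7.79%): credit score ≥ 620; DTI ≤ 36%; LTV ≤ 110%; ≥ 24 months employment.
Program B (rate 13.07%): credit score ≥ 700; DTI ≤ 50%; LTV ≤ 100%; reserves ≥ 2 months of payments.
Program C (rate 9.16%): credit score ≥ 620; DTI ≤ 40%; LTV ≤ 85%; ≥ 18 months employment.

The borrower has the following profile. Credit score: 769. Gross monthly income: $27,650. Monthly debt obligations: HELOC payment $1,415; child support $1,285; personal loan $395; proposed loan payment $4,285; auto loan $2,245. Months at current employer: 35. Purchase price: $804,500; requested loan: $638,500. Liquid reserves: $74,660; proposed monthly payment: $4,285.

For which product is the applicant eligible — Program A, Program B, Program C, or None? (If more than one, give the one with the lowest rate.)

Program A

Total debts = (1,415 + 1,285 + 395 + 4,285 + 2,245) = 9,625; DTI = 9,625/27,650 = 34.8%.
LTV = 638,500/804,500 = 79.4%.
Reserves = 74,660/4,285 = 17.4 months.
Program A: score 769 ≥ 620; DTI 34.8% ≤ 36%; LTV 79.4% ≤ 110%; employment 35 ≥ 24 mo → qualifies.
Program B: score 769 ≥ 700; DTI 34.8% ≤ 50%; LTV 79.4% ≤ 100%; reserves 17.4 ≥ 2 mo → qualifies.
Program C: score 769 ≥ 620; DTI 34.8% ≤ 40%; LTV 79.4% ≤ 85%; employment 35 ≥ 18 mo → qualifies.
Qualifying: Program A, Program B, Program C. Lowest rate is 7.79% → Program A.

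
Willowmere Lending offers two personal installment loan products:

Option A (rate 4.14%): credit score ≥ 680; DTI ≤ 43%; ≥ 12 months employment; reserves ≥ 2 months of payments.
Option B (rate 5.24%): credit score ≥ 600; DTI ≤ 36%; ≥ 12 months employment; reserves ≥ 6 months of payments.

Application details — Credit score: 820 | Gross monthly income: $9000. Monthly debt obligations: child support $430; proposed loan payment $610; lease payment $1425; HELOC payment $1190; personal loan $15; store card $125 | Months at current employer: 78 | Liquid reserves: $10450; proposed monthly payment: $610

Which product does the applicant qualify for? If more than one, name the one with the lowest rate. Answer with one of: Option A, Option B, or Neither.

Option A

Total debts = (430 + 610 + 1,425 + 1,190 + 15 + 125) = 3,795; DTI = 3,795/9,000 = 42.2%.
Reserves = 10,450/610 = 17.1 months.
Option A: score 820 ≥ 680; DTI 42.2% ≤ 43%; employment 78 ≥ 12 mo; reserves 17.1 ≥ 2 mo → qualifies.
Option B: score 820 ≥ 600; DTI 42.2% > 36%; employment 78 ≥ 12 mo; reserves 17.1 ≥ 6 mo → does not qualify.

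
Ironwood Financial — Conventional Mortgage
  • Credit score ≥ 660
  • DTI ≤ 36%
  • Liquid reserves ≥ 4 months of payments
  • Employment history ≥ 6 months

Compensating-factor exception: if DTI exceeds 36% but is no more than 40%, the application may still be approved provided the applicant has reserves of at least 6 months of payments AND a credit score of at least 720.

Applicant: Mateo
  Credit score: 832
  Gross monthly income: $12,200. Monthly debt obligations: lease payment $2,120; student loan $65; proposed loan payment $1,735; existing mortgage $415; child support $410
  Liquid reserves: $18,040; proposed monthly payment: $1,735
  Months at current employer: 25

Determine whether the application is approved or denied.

Credit score 832 ≥ 660 (meets base)
Total debts = (2,120 + 65 + 1,735 + 415 + 410) = 4,745. DTI: 4,745 ÷ 12,200 = 38.9%, over the 36% base limit.
Reserves: 18,040 ÷ 1,735 = 10.4 months (meets 4-month minimum)
Employment 25 ≥ 6 months
DTI 38.9% is within the 36%–40% exception band; checking compensating factors.
Override check — reserves: 10.4 mo (ok); score: 832 (ok).
Both override conditions satisfied; DTI exception granted.

Approved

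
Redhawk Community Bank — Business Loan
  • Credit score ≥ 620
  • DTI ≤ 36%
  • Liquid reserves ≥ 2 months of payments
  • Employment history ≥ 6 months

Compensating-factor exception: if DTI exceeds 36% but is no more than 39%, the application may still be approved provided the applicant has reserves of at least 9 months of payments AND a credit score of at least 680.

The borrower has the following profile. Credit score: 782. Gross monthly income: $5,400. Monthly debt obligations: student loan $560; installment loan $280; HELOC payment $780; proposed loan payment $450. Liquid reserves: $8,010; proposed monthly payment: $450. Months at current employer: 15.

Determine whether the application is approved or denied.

Credit score 782 ≥ 620 (meets base)
Total debts = (560 + 280 + 780 + 450) = 2,070. DTI = 2,070/5,400 = 38.3% > 36% — standard DTI limit exceeded.
Reserves: 8,010 ÷ 450 = 17.8 months (meets 2-month minimum)
Employment 15 ≥ 6 months
DTI 38.3% is within the 36%–39% exception band; checking compensating factors.
Reserves 17.8 ≥ 9 months; credit score 782 ≥ 680.
Both compensating conditions met → exception applies.

Approved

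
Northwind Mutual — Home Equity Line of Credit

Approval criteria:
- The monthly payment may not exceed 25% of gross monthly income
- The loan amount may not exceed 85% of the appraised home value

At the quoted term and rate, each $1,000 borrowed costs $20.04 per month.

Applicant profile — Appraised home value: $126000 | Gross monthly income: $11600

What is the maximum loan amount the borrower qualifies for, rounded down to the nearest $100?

$107,100

Payment cap: 25% × $11,600 = $2,900/month.
At $20.04 per $1,000, that supports 2,900/20.04 × 1,000 ≈ $144,710 → $144,700.
LTV cap: 85% × $126,000 = $107,100 → $107,100.
Binding constraint: loan-to-value.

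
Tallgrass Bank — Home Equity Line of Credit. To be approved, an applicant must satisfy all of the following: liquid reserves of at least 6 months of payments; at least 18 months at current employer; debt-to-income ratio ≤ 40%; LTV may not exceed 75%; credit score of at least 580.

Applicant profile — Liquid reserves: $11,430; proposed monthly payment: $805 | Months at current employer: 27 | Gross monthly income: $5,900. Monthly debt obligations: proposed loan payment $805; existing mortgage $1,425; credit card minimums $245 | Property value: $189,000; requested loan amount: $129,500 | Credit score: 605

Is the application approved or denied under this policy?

Liquid reserves cover 11,430/805 = 14.2 months — ≥ 6 required
Employment 27 ≥ 18 months
Total monthly debts = (805 + 1,425 + 245) = 2,475. Debt-to-income = 2,475/5,900 = 41.9% — over 40% limit
LTV = 129,500/189,000 = 68.5% ≤ 75%
Credit score 605 ≥ 580 (meets)
Fails on DTI.

Denied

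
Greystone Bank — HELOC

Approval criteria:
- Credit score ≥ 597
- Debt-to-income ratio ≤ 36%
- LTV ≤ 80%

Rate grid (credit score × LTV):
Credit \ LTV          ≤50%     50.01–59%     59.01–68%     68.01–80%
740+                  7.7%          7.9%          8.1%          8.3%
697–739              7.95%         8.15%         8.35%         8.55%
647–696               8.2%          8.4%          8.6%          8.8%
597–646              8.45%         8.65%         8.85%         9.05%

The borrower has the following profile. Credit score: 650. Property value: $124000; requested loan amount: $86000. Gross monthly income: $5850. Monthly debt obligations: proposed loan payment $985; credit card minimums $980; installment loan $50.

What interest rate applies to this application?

8.8%

Credit score 650 ≥ 597; Total monthly debts = (985 + 980 + 50) = 2,015. DTI: 2,015 ÷ 5,850 = 34.4%, within the 36% cap
LTV = 86,000/124,000 = 69.4% ≤ 80%
Credit 650 → row 647–696; LTV 69.4% → column 68.01–80%. Grid cell → 8.8%.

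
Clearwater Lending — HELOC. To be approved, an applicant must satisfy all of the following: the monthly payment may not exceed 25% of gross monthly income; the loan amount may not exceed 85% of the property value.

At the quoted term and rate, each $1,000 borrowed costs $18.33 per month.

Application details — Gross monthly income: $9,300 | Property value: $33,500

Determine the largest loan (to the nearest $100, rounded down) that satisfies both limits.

$28,400

Payment cap: 25% × $9,300 = $2,325/month.
At $18.33 per $1,000, that supports 2,325/18.33 × 1,000 ≈ $126,841 → $126,800.
LTV cap: 85% × $33,500 = $28,475 → $28,400.
Binding constraint: loan-to-value.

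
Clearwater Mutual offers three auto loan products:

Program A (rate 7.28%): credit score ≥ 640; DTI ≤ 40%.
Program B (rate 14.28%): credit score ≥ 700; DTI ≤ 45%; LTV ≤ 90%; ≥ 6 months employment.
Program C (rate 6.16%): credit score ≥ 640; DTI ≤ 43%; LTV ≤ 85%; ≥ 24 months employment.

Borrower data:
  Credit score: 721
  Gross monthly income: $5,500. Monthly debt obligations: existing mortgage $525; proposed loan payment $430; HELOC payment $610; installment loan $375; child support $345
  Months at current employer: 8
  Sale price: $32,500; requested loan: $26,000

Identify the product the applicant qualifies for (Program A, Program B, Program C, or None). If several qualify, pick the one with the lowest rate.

Program B

Total debts = (525 + 430 + 610 + 375 + 345) = 2,285; DTI = 2,285/5,500 = 41.5%.
LTV = 26,000/32,500 = 80%.
Program A: score 721 ≥ 640; DTI 41.5% > 40% → does not qualify.
Program B: score 721 ≥ 700; DTI 41.5% ≤ 45%; LTV 80% ≤ 90%; employment 8 ≥ 6 mo → qualifies.
Program C: score 721 ≥ 640; DTI 41.5% ≤ 43%; LTV 80% ≤ 85%; employment 8 < 24 mo → does not qualify.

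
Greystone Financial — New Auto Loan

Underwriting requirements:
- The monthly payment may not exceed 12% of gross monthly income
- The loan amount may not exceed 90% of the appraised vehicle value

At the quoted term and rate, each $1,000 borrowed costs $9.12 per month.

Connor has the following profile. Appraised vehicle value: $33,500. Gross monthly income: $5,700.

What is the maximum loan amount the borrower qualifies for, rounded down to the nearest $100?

Payment cap: 12% × $5,700 = $684/month.
At $9.12 per $1,000, that supports 684/9.12 × 1,000 ≈ $75,000 → $75,000.
LTV cap: 90% × $33,500 = $30,150 → $30,100.
Binding constraint: loan-to-value.

$30,100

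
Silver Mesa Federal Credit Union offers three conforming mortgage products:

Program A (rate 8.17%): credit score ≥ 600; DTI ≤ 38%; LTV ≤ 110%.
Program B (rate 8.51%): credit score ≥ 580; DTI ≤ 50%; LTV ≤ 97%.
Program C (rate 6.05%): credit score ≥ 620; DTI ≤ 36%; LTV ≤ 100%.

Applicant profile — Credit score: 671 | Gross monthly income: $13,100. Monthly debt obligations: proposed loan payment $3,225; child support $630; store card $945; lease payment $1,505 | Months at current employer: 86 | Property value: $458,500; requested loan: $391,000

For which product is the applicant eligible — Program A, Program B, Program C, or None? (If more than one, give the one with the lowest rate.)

Total debts = (3,225 + 630 + 945 + 1,505) = 6,305; DTI = 6,305/13,100 = 48.1%.
LTV = 391,000/458,500 = 85.3%.
Program A: score 671 ≥ 600; DTI 48.1% > 38%; LTV 85.3% ≤ 110% → does not qualify.
Program B: score 671 ≥ 580; DTI 48.1% ≤ 50%; LTV 85.3% ≤ 97% → qualifies.
Program C: score 671 ≥ 620; DTI 48.1% > 36%; LTV 85.3% ≤ 100% → does not qualify.

Program B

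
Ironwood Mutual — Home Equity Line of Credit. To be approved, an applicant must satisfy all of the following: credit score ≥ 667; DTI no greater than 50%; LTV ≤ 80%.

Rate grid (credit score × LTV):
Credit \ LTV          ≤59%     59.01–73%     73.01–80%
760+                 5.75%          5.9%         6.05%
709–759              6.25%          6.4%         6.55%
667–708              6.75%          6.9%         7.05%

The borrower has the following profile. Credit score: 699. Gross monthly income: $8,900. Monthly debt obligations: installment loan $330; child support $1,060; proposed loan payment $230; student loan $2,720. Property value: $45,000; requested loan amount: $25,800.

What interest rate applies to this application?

Credit score 699 ≥ 667; Total monthly debts = (330 + 1,060 + 230 + 2,720) = 4,340. DTI: 4,340 ÷ 8,900 = 48.8%, within the 50% cap
Loan-to-value = 25,800/45,000 = 57.3% — pass (80% max)
Score 699 is in the 667–708 band; LTV 57.3% is in the ≤59% band → 6.75%.

6.75%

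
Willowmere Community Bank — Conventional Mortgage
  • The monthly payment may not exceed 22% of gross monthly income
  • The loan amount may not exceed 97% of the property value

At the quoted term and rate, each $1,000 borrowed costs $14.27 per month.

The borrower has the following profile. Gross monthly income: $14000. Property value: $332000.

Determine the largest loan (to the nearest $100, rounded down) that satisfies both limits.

$215,800

Payment cap: 22% × $14,000 = $3,080/month.
At $14.27 per $1,000, that supports 3,080/14.27 × 1,000 ≈ $215,837 → $215,800.
LTV cap: 97% × $332,000 = $322,040 → $322,000.
Binding constraint: payment-to-income.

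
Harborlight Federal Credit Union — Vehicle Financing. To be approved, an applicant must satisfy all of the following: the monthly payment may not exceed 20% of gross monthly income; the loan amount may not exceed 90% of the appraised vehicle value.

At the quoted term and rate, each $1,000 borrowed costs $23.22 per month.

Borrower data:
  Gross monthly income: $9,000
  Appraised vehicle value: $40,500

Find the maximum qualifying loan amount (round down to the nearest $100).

$36,400

Payment cap: 20% × $9,000 = $1,800/month.
At $23.22 per $1,000, that supports 1,800/23.22 × 1,000 ≈ $77,519 → $77,500.
LTV cap: 90% × $40,500 = $36,450 → $36,400.
Binding constraint: loan-to-value.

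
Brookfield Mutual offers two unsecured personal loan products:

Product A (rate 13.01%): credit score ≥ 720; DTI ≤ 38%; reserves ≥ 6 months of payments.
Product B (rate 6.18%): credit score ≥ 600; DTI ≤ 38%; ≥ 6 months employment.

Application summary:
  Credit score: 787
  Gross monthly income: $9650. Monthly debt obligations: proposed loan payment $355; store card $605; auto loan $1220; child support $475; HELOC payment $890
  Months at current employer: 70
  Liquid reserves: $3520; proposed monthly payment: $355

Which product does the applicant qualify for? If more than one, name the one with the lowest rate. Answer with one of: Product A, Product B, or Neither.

Total debts = (355 + 605 + 1,220 + 475 + 890) = 3,545; DTI = 3,545/9,650 = 36.7%.
Reserves = 3,520/355 = 9.9 months.
Product A: score 787 ≥ 720; DTI 36.7% ≤ 38%; reserves 9.9 ≥ 6 mo → qualifies.
Product B: score 787 ≥ 600; DTI 36.7% ≤ 38%; employment 70 ≥ 6 mo → qualifies.
Qualifying: Product A, Product B. Lowest rate is 6.18% → Product B.

Product B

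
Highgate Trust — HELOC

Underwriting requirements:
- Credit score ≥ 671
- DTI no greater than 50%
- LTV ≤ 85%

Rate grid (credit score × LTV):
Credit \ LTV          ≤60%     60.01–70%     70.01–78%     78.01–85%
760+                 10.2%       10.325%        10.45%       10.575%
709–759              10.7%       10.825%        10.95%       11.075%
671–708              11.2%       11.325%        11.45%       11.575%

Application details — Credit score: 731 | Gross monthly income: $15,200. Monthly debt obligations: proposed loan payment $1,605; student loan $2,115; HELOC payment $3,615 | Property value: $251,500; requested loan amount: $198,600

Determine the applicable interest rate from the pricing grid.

Credit score 731 ≥ 671; Total monthly debts = (1,605 + 2,115 + 3,615) = 7,335. DTI = 7,335/15,200 = 48.3% ≤ 50%
Loan-to-value = 198,600/251,500 = 79% — pass (85% max)
Row: 731 falls in 709–759. Column: 79% falls in 78.01–85%. Rate = 11.075%.

11.075%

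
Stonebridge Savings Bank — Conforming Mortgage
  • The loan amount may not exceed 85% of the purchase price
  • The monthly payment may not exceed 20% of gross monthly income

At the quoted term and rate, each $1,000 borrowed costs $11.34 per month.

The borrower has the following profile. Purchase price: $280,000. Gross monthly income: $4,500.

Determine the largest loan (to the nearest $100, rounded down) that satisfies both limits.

$79,300

Payment cap: 20% × $4,500 = $900/month.
At $11.34 per $1,000, that supports 900/11.34 × 1,000 ≈ $79,365 → $79,300.
LTV cap: 85% × $280,000 = $238,000 → $238,000.
Binding constraint: payment-to-income.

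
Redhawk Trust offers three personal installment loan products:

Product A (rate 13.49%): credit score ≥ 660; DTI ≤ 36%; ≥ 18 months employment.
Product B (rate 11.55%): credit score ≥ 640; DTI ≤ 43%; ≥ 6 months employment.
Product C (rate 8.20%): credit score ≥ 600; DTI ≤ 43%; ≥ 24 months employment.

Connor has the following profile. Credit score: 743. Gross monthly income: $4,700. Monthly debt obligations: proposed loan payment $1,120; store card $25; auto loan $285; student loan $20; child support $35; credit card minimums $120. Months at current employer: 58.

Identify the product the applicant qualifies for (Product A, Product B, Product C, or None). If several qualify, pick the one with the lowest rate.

Total debts = (1,120 + 25 + 285 + 20 + 35 + 120) = 1,605; DTI = 1,605/4,700 = 34.1%.
Product A: score 743 ≥ 660; DTI 34.1% ≤ 36%; employment 58 ≥ 18 mo → qualifies.
Product B: score 743 ≥ 640; DTI 34.1% ≤ 43%; employment 58 ≥ 6 mo → qualifies.
Product C: score 743 ≥ 600; DTI 34.1% ≤ 43%; employment 58 ≥ 24 mo → qualifies.
Qualifying: Product A, Product B, Product C. Lowest rate is 8.20% → Product C.

Product C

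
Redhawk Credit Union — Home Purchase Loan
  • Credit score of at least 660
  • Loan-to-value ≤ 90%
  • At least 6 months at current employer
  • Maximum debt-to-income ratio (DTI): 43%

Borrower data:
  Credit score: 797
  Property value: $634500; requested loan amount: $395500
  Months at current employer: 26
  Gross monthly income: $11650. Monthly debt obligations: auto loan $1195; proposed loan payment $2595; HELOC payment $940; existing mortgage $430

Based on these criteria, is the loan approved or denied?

Denied

Credit score 797 ≥ 660 (meets)
LTV = 395,500/634,500 = 62.3% ≤ 90%
Employment 26 ≥ 6 months
Total monthly debts = (1,195 + 2,595 + 940 + 430) = 5,160. Debt-to-income = 5,160/11,650 = 44.3% — over 43% limit
Fails on DTI.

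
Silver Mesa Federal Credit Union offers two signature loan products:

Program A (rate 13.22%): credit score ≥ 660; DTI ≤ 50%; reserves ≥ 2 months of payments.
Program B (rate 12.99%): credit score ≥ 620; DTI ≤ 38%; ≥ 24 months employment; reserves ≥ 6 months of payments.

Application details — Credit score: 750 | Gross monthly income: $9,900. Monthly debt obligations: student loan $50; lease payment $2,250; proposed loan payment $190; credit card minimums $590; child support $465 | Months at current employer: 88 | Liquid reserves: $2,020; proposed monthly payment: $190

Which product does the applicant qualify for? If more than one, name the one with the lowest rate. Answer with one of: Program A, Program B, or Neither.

Total debts = (50 + 2,250 + 190 + 590 + 465) = 3,545; DTI = 3,545/9,900 = 35.8%.
Reserves = 2,020/190 = 10.6 months.
Program A: score 750 ≥ 660; DTI 35.8% ≤ 50%; reserves 10.6 ≥ 2 mo → qualifies.
Program B: score 750 ≥ 620; DTI 35.8% ≤ 38%; employment 88 ≥ 24 mo; reserves 10.6 ≥ 6 mo → qualifies.
Qualifying: Program A, Program B. Lowest rate is 12.99% → Program B.

Program B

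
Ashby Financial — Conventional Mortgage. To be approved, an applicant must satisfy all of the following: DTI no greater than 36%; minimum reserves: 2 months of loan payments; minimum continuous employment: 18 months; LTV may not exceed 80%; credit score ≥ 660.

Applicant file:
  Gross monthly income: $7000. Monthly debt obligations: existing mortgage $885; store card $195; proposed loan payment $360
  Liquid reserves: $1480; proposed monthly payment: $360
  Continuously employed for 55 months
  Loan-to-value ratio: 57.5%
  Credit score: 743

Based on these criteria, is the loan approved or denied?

Total monthly debts = (885 + 195 + 360) = 1,440. DTI: 1,440 ÷ 7,000 = 20.6%, within the 36% cap
Reserves = 1,480/360 = 4.1 months ≥ 2
Employment 55 ≥ 18 months
LTV 57.5% ≤ 80%
Credit score 743 ≥ 660 (meets)
All criteria satisfied.

Approved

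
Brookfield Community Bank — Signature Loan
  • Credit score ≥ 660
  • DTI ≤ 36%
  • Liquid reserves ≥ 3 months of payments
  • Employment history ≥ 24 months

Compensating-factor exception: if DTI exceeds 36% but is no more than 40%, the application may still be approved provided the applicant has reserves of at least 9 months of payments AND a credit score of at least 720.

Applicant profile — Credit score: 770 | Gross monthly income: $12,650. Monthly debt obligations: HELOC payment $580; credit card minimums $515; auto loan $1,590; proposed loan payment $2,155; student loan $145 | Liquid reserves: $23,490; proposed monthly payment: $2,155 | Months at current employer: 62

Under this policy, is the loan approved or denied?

Credit score 770 ≥ 660 (meets base)
Total debts = (580 + 515 + 1,590 + 2,155 + 145) = 4,985. DTI: 4,985 ÷ 12,650 = 39.4%, over the 36% base limit.
Reserves: 23,490 ÷ 2,155 = 10.9 months (meets 3-month minimum)
Employment 62 ≥ 24 months
39.4% falls in the override range (36%–40%), so the compensating-factor test applies.
Reserves 10.9 ≥ 9 months; credit score 770 ≥ 720.
Both override conditions satisfied; DTI exception granted.

Approved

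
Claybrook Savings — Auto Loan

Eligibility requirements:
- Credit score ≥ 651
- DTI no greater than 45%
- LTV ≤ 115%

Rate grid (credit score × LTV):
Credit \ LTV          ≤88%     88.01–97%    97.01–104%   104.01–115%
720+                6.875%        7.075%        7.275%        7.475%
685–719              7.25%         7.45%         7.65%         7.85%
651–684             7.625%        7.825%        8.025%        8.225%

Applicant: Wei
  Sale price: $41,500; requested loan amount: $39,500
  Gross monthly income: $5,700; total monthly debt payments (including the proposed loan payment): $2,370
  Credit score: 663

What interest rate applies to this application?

Credit score 663 ≥ 651; Debt-to-income = 2,370/5,700 = 41.6% — meets 45% limit
LTV = 39,500/41,500 = 95.2% ≤ 115%
Credit 663 → row 651–684; LTV 95.2% → column 88.01–97%. Grid cell → 7.825%.

7.825%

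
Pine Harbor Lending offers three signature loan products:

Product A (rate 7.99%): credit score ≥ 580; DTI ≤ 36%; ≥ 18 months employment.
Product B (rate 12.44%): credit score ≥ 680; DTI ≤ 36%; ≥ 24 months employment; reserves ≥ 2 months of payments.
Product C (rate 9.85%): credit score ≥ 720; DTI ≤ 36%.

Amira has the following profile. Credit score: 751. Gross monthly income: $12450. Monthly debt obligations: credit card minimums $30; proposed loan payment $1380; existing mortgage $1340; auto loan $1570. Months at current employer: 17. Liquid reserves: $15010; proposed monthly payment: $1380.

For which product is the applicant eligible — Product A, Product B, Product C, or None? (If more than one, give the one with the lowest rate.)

Total debts = (30 + 1,380 + 1,340 + 1,570) = 4,320; DTI = 4,320/12,450 = 34.7%.
Reserves = 15,010/1,380 = 10.9 months.
Product A: score 751 ≥ 580; DTI 34.7% ≤ 36%; employment 17 < 18 mo → does not qualify.
Product B: score 751 ≥ 680; DTI 34.7% ≤ 36%; employment 17 < 24 mo; reserves 10.9 ≥ 2 mo → does not qualify.
Product C: score 751 ≥ 720; DTI 34.7% ≤ 36% → qualifies.

Product C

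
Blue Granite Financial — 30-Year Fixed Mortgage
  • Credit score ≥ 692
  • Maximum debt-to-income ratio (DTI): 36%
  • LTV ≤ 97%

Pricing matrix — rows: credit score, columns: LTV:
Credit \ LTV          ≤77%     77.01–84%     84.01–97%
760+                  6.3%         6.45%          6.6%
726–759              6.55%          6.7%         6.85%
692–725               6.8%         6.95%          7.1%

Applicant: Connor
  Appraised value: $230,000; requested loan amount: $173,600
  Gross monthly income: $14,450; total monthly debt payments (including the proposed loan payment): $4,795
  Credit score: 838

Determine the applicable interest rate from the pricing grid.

6.3%

Credit score 838 ≥ 692; DTI: 4,795 ÷ 14,450 = 33.2%, within the 36% cap
LTV = 173,600/230,000 = 75.5% ≤ 97%
Credit 838 → row 760+; LTV 75.5% → column ≤77%. Grid cell → 6.3%.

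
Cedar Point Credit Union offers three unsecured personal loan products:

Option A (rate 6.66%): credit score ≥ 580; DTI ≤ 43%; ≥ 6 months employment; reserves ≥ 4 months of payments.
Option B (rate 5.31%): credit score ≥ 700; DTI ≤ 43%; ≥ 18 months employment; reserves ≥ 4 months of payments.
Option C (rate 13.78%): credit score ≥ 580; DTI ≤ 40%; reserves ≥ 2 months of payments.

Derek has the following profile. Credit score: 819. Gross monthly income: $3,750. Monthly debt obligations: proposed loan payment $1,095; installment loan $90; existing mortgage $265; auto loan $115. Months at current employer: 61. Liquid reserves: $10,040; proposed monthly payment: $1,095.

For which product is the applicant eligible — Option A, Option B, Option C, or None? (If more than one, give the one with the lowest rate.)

Option B

Total debts = (1,095 + 90 + 265 + 115) = 1,565; DTI = 1,565/3,750 = 41.7%.
Reserves = 10,040/1,095 = 9.2 months.
Option A: score 819 ≥ 580; DTI 41.7% ≤ 43%; employment 61 ≥ 6 mo; reserves 9.2 ≥ 4 mo → qualifies.
Option B: score 819 ≥ 700; DTI 41.7% ≤ 43%; employment 61 ≥ 18 mo; reserves 9.2 ≥ 4 mo → qualifies.
Option C: score 819 ≥ 580; DTI 41.7% > 40%; reserves 9.2 ≥ 2 mo → does not qualify.
Qualifying: Option A, Option B. Lowest rate is 5.31% → Option B.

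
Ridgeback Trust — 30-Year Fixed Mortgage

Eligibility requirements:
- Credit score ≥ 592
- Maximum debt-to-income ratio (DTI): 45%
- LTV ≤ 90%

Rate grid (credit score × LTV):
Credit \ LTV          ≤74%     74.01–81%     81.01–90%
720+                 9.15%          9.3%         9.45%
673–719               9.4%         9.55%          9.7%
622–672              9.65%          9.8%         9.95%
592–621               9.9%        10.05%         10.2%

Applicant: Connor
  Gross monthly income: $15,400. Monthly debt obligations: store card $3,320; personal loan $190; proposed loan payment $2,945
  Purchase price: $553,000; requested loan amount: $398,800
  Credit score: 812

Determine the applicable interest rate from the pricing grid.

9.15%

Credit score 812 ≥ 592; Total monthly debts = (3,320 + 190 + 2,945) = 6,455. DTI: 6,455 ÷ 15,400 = 41.9%, within the 45% cap
Loan-to-value = 398,800/553,000 = 72.1% — pass (90% max)
Credit 812 → row 720+; LTV 72.1% → column ≤74%. Grid cell → 9.15%.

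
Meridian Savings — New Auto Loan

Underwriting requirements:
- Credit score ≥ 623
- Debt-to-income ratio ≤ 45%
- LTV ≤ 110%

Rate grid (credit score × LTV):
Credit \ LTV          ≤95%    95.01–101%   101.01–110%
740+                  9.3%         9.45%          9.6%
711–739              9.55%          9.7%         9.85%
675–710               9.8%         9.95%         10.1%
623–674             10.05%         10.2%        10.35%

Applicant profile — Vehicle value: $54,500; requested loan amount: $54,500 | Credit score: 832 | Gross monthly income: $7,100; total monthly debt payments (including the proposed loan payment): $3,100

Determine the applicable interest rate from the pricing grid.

Credit score 832 ≥ 623; Debt-to-income = 3,100/7,100 = 43.7% — meets 45% limit
Loan-to-value = 54,500/54,500 = 100% — pass (110% max)
Row: 832 falls in 740+. Column: 100% falls in 95.01–101%. Rate = 9.45%.

9.45%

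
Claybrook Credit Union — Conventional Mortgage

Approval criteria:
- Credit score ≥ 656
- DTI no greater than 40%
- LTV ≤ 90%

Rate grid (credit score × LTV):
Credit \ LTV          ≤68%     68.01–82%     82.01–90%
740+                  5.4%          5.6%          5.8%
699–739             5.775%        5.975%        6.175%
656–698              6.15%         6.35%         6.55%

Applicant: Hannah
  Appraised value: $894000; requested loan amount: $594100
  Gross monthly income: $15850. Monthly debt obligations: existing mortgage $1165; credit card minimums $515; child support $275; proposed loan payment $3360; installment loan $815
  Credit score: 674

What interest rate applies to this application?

6.15%

Credit score 674 ≥ 656; Total monthly debts = (1,165 + 515 + 275 + 3,360 + 815) = 6,130. DTI: 6,130 ÷ 15,850 = 38.7%, within the 40% cap
LTV: 594,100 ÷ 894,000 = 66.5%, within 90% cap
Row: 674 falls in 656–698. Column: 66.5% falls in ≤68%. Rate = 6.15%.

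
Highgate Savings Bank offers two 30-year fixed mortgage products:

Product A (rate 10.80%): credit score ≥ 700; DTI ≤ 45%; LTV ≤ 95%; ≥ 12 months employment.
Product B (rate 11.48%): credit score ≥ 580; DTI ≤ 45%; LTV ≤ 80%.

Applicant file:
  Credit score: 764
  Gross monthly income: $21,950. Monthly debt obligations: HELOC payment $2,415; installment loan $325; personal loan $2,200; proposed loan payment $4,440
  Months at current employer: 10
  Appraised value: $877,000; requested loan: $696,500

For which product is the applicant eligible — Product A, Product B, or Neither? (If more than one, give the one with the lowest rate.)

Product B

Total debts = (2,415 + 325 + 2,200 + 4,440) = 9,380; DTI = 9,380/21,950 = 42.7%.
LTV = 696,500/877,000 = 79.4%.
Product A: score 764 ≥ 700; DTI 42.7% ≤ 45%; LTV 79.4% ≤ 95%; employment 10 < 12 mo → does not qualify.
Product B: score 764 ≥ 580; DTI 42.7% ≤ 45%; LTV 79.4% ≤ 80% → qualifies.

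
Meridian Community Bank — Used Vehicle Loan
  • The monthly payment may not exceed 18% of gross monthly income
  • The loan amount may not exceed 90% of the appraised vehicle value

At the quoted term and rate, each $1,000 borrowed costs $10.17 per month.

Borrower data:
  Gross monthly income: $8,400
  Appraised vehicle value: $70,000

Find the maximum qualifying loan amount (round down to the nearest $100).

Payment cap: 18% × $8,400 = $1,512/month.
At $10.17 per $1,000, that supports 1,512/10.17 × 1,000 ≈ $148,672 → $148,600.
LTV cap: 90% × $70,000 = $63,000 → $63,000.
Binding constraint: loan-to-value.

$63,000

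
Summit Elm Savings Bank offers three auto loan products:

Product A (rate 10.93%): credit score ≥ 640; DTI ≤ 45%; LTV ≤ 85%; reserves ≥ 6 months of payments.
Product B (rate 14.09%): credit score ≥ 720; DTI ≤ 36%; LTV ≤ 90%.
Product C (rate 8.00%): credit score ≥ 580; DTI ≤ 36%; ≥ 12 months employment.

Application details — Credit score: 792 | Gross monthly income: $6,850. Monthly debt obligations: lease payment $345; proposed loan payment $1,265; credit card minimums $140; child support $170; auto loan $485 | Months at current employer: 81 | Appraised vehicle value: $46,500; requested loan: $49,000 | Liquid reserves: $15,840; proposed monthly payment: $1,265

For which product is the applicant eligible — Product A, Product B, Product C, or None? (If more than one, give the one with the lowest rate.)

Product C

Total debts = (345 + 1,265 + 140 + 170 + 485) = 2,405; DTI = 2,405/6,850 = 35.1%.
LTV = 49,000/46,500 = 105.4%.
Reserves = 15,840/1,265 = 12.5 months.
Product A: score 792 ≥ 640; DTI 35.1% ≤ 45%; LTV 105.4% > 85%; reserves 12.5 ≥ 6 mo → does not qualify.
Product B: score 792 ≥ 720; DTI 35.1% ≤ 36%; LTV 105.4% > 90% → does not qualify.
Product C: score 792 ≥ 580; DTI 35.1% ≤ 36%; employment 81 ≥ 12 mo → qualifies.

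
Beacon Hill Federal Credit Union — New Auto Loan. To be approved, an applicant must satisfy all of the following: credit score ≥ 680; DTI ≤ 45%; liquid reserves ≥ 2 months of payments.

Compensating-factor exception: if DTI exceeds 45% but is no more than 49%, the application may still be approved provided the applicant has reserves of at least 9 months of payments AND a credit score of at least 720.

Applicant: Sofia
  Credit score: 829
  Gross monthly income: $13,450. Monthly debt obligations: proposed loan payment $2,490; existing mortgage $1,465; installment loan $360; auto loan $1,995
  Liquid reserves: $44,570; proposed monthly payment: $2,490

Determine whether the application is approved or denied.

Credit score 829 ≥ 680 (meets base)
Total debts = (2,490 + 1,465 + 360 + 1,995) = 6,310. DTI = 6,310/13,450 = 46.9% > 45% — standard DTI limit exceeded.
Reserves: 44,570 ÷ 2,490 = 17.9 months (meets 2-month minimum)
DTI 46.9% is within the 45%–49% exception band; checking compensating factors.
Override check — reserves: 17.9 mo (ok); score: 829 (ok).
Both override conditions satisfied; DTI exception granted.

Approved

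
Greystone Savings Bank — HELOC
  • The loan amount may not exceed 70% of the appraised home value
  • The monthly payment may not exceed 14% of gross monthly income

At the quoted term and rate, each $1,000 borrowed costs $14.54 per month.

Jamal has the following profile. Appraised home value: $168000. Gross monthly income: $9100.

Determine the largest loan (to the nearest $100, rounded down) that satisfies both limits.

Payment cap: 14% × $9,100 = $1,274/month.
At $14.54 per $1,000, that supports 1,274/14.54 × 1,000 ≈ $87,620 → $87,600.
LTV cap: 70% × $168,000 = $117,600 → $117,600.
Binding constraint: payment-to-income.

$87,600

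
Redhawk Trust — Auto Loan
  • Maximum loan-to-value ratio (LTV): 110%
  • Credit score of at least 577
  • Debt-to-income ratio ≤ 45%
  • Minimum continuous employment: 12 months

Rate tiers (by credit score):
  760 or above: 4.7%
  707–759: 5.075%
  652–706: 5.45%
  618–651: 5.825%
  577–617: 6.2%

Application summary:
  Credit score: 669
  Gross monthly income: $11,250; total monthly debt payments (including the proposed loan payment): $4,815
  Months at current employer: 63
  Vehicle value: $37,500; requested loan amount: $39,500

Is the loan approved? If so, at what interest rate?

Approved at 5.45%

Credit score 669 ≥ 577 (meets minimum)
LTV = 39,500/37,500 = 105.3% ≤ 110%
Employment 63 ≥ 12 months
DTI = 4,815/11,250 = 42.8% ≤ 45%
All requirements met. Score 669 falls in the 652–706 tier → 5.45%.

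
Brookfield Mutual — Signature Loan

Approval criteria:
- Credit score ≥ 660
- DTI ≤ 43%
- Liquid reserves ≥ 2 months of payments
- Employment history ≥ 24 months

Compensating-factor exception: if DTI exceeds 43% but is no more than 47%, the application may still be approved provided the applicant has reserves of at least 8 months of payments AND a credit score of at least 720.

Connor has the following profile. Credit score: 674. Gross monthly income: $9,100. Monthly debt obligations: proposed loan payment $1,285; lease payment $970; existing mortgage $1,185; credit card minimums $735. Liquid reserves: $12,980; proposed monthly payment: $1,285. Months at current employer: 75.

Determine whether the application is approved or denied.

Denied

Credit score 674 ≥ 660 (meets base)
Total debts = (1,285 + 970 + 1,185 + 735) = 4,175. DTI: 4,175 ÷ 9,100 = 45.9%, over the 43% base limit.
Liquid reserves cover 12,980/1,285 = 10.1 months — ≥ 2 required
Employment 75 ≥ 24 months
DTI 45.9% is within the 43%–47% exception band; checking compensating factors.
Reserves 10.1 ≥ 8 months; credit score 674 < 720.
Compensating-factor requirement not fully met.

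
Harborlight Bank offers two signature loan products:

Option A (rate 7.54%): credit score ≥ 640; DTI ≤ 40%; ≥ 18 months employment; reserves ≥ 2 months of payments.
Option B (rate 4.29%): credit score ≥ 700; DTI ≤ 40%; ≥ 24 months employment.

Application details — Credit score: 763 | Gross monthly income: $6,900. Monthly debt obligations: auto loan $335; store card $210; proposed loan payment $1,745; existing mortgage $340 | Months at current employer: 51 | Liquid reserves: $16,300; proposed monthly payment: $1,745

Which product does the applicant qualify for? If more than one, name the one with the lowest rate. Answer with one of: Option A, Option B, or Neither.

Option B

Total debts = (335 + 210 + 1,745 + 340) = 2,630; DTI = 2,630/6,900 = 38.1%.
Reserves = 16,300/1,745 = 9.3 months.
Option A: score 763 ≥ 640; DTI 38.1% ≤ 40%; employment 51 ≥ 18 mo; reserves 9.3 ≥ 2 mo → qualifies.
Option B: score 763 ≥ 700; DTI 38.1% ≤ 40%; employment 51 ≥ 24 mo → qualifies.
Qualifying: Option A, Option B. Lowest rate is 4.29% → Option B.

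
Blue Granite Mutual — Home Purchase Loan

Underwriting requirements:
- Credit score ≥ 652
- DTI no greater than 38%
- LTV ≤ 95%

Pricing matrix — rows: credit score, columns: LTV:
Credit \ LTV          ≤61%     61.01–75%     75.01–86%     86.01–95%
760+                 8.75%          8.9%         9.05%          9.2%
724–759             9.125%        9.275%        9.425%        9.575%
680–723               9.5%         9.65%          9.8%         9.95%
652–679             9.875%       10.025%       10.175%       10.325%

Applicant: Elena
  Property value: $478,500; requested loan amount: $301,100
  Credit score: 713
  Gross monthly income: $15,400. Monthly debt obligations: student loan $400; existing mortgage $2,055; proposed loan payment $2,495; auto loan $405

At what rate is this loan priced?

Credit score 713 ≥ 652; Total monthly debts = (400 + 2,055 + 2,495 + 405) = 5,355. Debt-to-income = 5,355/15,400 = 34.8% — meets 38% limit
LTV: 301,100 ÷ 478,500 = 62.9%, within 95% cap
Credit 713 → row 680–723; LTV 62.9% → column 61.01–75%. Grid cell → 9.65%.

9.65%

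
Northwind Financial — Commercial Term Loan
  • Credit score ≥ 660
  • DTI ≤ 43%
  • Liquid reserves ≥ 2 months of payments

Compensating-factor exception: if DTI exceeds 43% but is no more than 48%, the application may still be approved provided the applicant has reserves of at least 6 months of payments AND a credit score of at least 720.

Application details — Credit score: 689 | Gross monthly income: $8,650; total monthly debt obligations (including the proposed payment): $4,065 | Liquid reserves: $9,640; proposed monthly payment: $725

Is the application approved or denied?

Denied

Credit score 689 ≥ 660 (meets base)
DTI = 4,065/8,650 = 47% > 43% — standard DTI limit exceeded.
Liquid reserves cover 9,640/725 = 13.3 months — ≥ 2 required
DTI 47% is within the 43%–48% exception band; checking compensating factors.
Reserves 13.3 ≥ 6 months; credit score 689 < 720.
Override conditions not both satisfied; exception does not apply.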